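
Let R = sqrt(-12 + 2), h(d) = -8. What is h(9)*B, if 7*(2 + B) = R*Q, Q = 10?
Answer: 16 - 80*I*sqrt(10)/7 ≈ 16.0 - 36.14*I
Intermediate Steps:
R = I*sqrt(10) (R = sqrt(-10) = I*sqrt(10) ≈ 3.1623*I)
B = -2 + 10*I*sqrt(10)/7 (B = -2 + ((I*sqrt(10))*10)/7 = -2 + (10*I*sqrt(10))/7 = -2 + 10*I*sqrt(10)/7 ≈ -2.0 + 4.5175*I)
h(9)*B = -8*(-2 + 10*I*sqrt(10)/7) = 16 - 80*I*sqrt(10)/7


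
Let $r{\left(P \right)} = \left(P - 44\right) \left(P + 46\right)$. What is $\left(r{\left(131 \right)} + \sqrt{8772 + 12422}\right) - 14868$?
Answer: $531 + \sqrt{21194} \approx 676.58$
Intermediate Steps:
$r{\left(P \right)} = \left(-44 + P\right) \left(46 + P\right)$
$\left(r{\left(131 \right)} + \sqrt{8772 + 12422}\right) - 14868 = \left(\left(-2024 + 131^{2} + 2 \cdot 131\right) + \sqrt{8772 + 12422}\right) - 14868 = \left(\left(-2024 + 17161 + 262\right) + \sqrt{21194}\right) - 14868 = \left(15399 + \sqrt{21194}\right) - 14868 = 531 + \sqrt{21194}$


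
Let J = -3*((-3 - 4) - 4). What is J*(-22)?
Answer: -726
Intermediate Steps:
J = 33 (J = -3*(-7 - 4) = -3*(-11) = 33)
J*(-22) = 33*(-22) = -726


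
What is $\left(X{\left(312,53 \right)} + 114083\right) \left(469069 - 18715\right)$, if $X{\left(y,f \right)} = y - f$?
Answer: $51494377068$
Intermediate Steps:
$\left(X{\left(312,53 \right)} + 114083\right) \left(469069 - 18715\right) = \left(\left(312 - 53\right) + 114083\right) \left(469069 - 18715\right) = \left(\left(312 - 53\right) + 114083\right) 450354 = \left(259 + 114083\right) 450354 = 114342 \cdot 450354 = 51494377068$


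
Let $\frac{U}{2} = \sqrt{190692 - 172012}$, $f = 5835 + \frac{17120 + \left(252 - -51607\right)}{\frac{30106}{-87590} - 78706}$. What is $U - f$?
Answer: $- \frac{6703299729800}{1148981441} + 4 \sqrt{4670} \approx -5560.8$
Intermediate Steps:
$f = \frac{6703299729800}{1148981441}$ ($f = 5835 + \frac{17120 + \left(252 + 51607\right)}{30106 \left(- \frac{1}{87590}\right) - 78706} = 5835 + \frac{17120 + 51859}{- \frac{15053}{43795} - 78706} = 5835 + \frac{68979}{- \frac{3446944323}{43795}} = 5835 + 68979 \left(- \frac{43795}{3446944323}\right) = 5835 - \frac{1006978435}{1148981441} = \frac{6703299729800}{1148981441} \approx 5834.1$)
$U = 4 \sqrt{4670}$ ($U = 2 \sqrt{190692 - 172012} = 2 \sqrt{18680} = 2 \cdot 2 \sqrt{4670} = 4 \sqrt{4670} \approx 273.35$)
$U - f = 4 \sqrt{4670} - \frac{6703299729800}{1148981441} = - \frac{6703299729800}{1148981441} + 4 \sqrt{4670}$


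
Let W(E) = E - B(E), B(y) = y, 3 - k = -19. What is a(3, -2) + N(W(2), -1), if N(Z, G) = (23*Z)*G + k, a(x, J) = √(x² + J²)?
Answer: 22 + √13 ≈ 25.606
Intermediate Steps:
k = 22 (k = 3 - 1*(-19) = 3 + 19 = 22)
a(x, J) = √(J² + x²)
W(E) = 0 (W(E) = E - E = 0)
N(Z, G) = 22 + 23*G*Z (N(Z, G) = (23*Z)*G + 22 = 23*G*Z + 22 = 22 + 23*G*Z)
a(3, -2) + N(W(2), -1) = √((-2)² + 3²) + (22 + 23*(-1)*0) = √(4 + 9) + (22 + 0) = √13 + 22 = 22 + √13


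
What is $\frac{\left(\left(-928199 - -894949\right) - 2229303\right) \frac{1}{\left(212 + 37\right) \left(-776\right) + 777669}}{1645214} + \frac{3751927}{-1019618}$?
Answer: $- \frac{19189464360567553}{5214896441403405} \approx -3.6797$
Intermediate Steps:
$\frac{\left(\left(-928199 - -894949\right) - 2229303\right) \frac{1}{\left(212 + 37\right) \left(-776\right) + 777669}}{1645214} + \frac{3751927}{-1019618} = \frac{\left(-928199 + 894949\right) - 2229303}{249 \left(-776\right) + 777669} \cdot \frac{1}{1645214} + 3751927 \left(- \frac{1}{1019618}\right) = \frac{-33250 - 2229303}{-193224 + 777669} \cdot \frac{1}{1645214} - \frac{3751927}{1019618} = - \frac{2262553}{584445} \cdot \frac{1}{1645214} - \frac{3751927}{1019618} = \left(-2262553\right) \frac{1}{584445} \cdot \frac{1}{1645214} - \frac{3751927}{1019618} = \left(- \frac{2262553}{584445}\right) \frac{1}{1645214} - \frac{3751927}{1019618} = - \frac{2262553}{961537096230} - \frac{3751927}{1019618} = - \frac{19189464360567553}{5214896441403405}$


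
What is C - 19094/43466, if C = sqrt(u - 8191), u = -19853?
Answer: -9547/21733 + 6*I*sqrt(779) ≈ -0.43929 + 167.46*I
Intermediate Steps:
C = 6*I*sqrt(779) (C = sqrt(-19853 - 8191) = sqrt(-28044) = 6*I*sqrt(779) ≈ 167.46*I)
C - 19094/43466 = 6*I*sqrt(779) - 19094/43466 = 6*I*sqrt(779) - 19094*1/43466 = 6*I*sqrt(779) - 9547/21733 = -9547/21733 + 6*I*sqrt(779)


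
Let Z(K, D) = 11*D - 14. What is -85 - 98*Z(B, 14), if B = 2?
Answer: -13805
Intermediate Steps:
Z(K, D) = -14 + 11*D
-85 - 98*Z(B, 14) = -85 - 98*(-14 + 11*14) = -85 - 98*(-14 + 154) = -85 - 98*140 = -85 - 13720 = -13805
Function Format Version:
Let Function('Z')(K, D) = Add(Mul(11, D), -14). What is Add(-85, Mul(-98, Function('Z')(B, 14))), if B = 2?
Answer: -13805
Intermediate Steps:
Function('Z')(K, D) = Add(-14, Mul(11, D))
Add(-85, Mul(-98, Function('Z')(B, 14))) = Add(-85, Mul(-98, Add(-14, Mul(11, 14)))) = Add(-85, Mul(-98, Add(-14, 154))) = Add(-85, Mul(-98, 140)) = Add(-85, -13720) = -13805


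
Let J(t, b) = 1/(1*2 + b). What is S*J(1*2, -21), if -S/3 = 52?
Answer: 156/19 ≈ 8.2105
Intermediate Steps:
J(t, b) = 1/(2 + b)
S = -156 (S = -3*52 = -156)
S*J(1*2, -21) = -156/(2 - 21) = -156/(-19) = -156*(-1/19) = 156/19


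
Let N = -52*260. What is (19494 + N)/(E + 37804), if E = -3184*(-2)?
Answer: 2987/22086 ≈ 0.13524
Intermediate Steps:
N = -13520
E = 6368
(19494 + N)/(E + 37804) = (19494 - 13520)/(6368 + 37804) = 5974/44172 = 5974*(1/44172) = 2987/22086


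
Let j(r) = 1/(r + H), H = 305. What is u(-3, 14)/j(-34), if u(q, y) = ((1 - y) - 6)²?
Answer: 97831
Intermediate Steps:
u(q, y) = (-5 - y)²
j(r) = 1/(305 + r) (j(r) = 1/(r + 305) = 1/(305 + r))
u(-3, 14)/j(-34) = (5 + 14)²/(1/(305 - 34)) = 19²/(1/271) = 361/(1/271) = 361*271 = 97831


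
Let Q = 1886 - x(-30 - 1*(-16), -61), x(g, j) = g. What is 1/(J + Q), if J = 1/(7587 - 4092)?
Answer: 3495/6640501 ≈ 0.00052632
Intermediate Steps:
Q = 1900 (Q = 1886 - (-30 - 1*(-16)) = 1886 - (-30 + 16) = 1886 - 1*(-14) = 1886 + 14 = 1900)
J = 1/3495 ≈ 0.00028612
1/(J + Q) = 1/(1/3495 + 1900) = 1/(6640501/3495) = 3495/6640501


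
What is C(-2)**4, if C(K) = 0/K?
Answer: 0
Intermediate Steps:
C(K) = 0
C(-2)**4 = 0**4 = 0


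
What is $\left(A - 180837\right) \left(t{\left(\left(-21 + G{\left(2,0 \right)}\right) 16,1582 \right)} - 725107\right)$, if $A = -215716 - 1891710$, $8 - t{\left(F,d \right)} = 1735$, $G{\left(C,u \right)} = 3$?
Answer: $1663187349342$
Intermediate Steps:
$t{\left(F,d \right)} = -1727$ ($t{\left(F,d \right)} = 8 - 1735 = -1727$)
$A = -2107426$
$\left(A - 180837\right) \left(t{\left(\left(-21 + G{\left(2,0 \right)}\right) 16,1582 \right)} - 725107\right) = \left(-2107426 - 180837\right) \left(-1727 - 725107\right) = \left(-2288263\right) \left(-726834\right) = 1663187349342$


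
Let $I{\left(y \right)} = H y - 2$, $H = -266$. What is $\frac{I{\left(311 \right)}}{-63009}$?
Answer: $\frac{9192}{7001} \approx 1.313$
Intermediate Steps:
$I{\left(y \right)} = -2 - 266 y$ ($I{\left(y \right)} = - 266 y - 2 = -2 - 266 y$)
$\frac{I{\left(311 \right)}}{-63009} = \frac{-2 - 82726}{-63009} = \left(-2 - 82726\right) \left(- \frac{1}{63009}\right) = \left(-82728\right) \left(- \frac{1}{63009}\right) = \frac{9192}{7001}$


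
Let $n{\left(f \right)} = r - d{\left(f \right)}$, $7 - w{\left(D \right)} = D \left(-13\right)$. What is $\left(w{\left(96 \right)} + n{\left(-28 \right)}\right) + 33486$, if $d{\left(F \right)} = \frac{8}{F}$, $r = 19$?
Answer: $\frac{243322}{7} \approx 34760.0$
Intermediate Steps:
$w{\left(D \right)} = 7 + 13 D$ ($w{\left(D \right)} = 7 - D \left(-13\right) = 7 - - 13 D = 7 + 13 D$)
$n{\left(f \right)} = 19 - \frac{8}{f}$
$\left(w{\left(96 \right)} + n{\left(-28 \right)}\right) + 33486 = \left(\left(7 + 13 \cdot 96\right) + \left(19 - \frac{8}{-28}\right)\right) + 33486 = \left(\left(7 + 1248\right) + \left(19 - - \frac{2}{7}\right)\right) + 33486 = \left(1255 + \left(19 + \frac{2}{7}\right)\right) + 33486 = \left(1255 + \frac{135}{7}\right) + 33486 = \frac{8920}{7} + 33486 = \frac{243322}{7}$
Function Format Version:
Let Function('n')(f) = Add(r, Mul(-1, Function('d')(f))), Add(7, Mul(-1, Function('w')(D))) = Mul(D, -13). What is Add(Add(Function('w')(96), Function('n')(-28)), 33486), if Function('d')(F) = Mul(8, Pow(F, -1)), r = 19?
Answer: Rational(243322, 7) ≈ 34760.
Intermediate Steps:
Function('w')(D) = Add(7, Mul(13, D)) (Function('w')(D) = Add(7, Mul(-1, Mul(D, -13))) = Add(7, Mul(-1, Mul(-13, D))) = Add(7, Mul(13, D)))
Function('n')(f) = Add(19, Mul(-8, Pow(f, -1))) (Function('n')(f) = Add(19, Mul(-1, Mul(8, Pow(f, -1)))) = Add(19, Mul(-8, Pow(f, -1))))
Add(Add(Function('w')(96), Function('n')(-28)), 33486) = Add(Add(Add(7, Mul(13, 96)), Add(19, Mul(-8, Pow(-28, -1)))), 33486) = Add(Add(Add(7, 1248), Add(19, Mul(-8, Rational(-1, 28)))), 33486) = Add(Add(1255, Add(19, Rational(2, 7))), 33486) = Add(Add(1255, Rational(135, 7)), 33486) = Add(Rational(8920, 7), 33486) = Rational(243322, 7)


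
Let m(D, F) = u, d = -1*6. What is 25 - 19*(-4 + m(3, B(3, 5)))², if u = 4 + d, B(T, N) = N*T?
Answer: -659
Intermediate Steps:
d = -6
u = -2 (u = 4 - 6 = -2)
m(D, F) = -2
25 - 19*(-4 + m(3, B(3, 5)))² = 25 - 19*(-4 - 2)² = 25 - 19*(-6)² = 25 - 19*36 = 25 - 684 = -659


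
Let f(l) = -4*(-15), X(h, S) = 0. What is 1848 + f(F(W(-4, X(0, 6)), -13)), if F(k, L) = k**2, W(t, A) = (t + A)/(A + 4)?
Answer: 1908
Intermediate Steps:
W(t, A) = (A + t)/(4 + A)
f(l) = 60
1848 + f(F(W(-4, X(0, 6)), -13)) = 1848 + 60 = 1908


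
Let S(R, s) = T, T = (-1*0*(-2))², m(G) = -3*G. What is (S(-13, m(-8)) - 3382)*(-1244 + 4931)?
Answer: -12469434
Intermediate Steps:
T = 0 (T = (0*(-2))² = 0² = 0)
S(R, s) = 0
(S(-13, m(-8)) - 3382)*(-1244 + 4931) = (0 - 3382)*(-1244 + 4931) = -3382*3687 = -12469434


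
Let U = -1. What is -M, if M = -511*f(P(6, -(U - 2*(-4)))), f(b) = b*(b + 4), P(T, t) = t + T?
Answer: -1533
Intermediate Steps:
P(T, t) = T + t
f(b) = b*(4 + b)
M = 1533 (M = -511*(6 - (-1 - 2*(-4)))*(4 + (6 - (-1 - 2*(-4)))) = -511*(6 - (-1 + 8))*(4 + (6 - (-1 + 8))) = -511*(6 - 1*7)*(4 + (6 - 1*7)) = -511*(6 - 7)*(4 + (6 - 7)) = -(-511)*(4 - 1) = -(-511)*3 = -511*(-3) = 1533)
-M = -1*1533 = -1533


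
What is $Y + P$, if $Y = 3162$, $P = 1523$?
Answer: $4685$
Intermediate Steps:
$Y + P = 3162 + 1523 = 4685$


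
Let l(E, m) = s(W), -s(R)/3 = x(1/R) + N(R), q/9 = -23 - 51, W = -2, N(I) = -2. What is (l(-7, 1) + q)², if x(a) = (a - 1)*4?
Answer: 412164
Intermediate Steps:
x(a) = -4 + 4*a (x(a) = (-1 + a)*4 = -4 + 4*a)
q = -666 (q = 9*(-23 - 51) = 9*(-74) = -666)
s(R) = 18 - 12/R (s(R) = -3*((-4 + 4/R) - 2) = -3*(-6 + 4/R) = 18 - 12/R)
l(E, m) = 24 (l(E, m) = 18 - 12/(-2) = 18 - 12*(-½) = 18 + 6 = 24)
(l(-7, 1) + q)² = (24 - 666)² = (-642)² = 412164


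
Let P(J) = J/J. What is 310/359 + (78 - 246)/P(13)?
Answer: -60002/359 ≈ -167.14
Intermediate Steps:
P(J) = 1
310/359 + (78 - 246)/P(13) = 310/359 + (78 - 246)/1 = 310*(1/359) - 168*1 = 310/359 - 168 = -60002/359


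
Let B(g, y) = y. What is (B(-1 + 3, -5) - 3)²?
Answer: 64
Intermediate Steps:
(B(-1 + 3, -5) - 3)² = (-5 - 3)² = (-8)² = 64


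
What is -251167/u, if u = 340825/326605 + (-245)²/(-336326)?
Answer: -5517925660303882/19004768765 ≈ -2.9034e+5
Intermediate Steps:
u = 19004768765/21969150646 (u = 340825*(1/326605) + 60025*(-1/336326) = 68165/65321 - 60025/336326 = 19004768765/21969150646 ≈ 0.86507)
-251167/u = -251167/19004768765/21969150646 = -251167*21969150646/19004768765 = -5517925660303882/19004768765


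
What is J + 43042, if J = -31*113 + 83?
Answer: 39622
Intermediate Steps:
J = -3420 (J = -3503 + 83 = -3420)
J + 43042 = -3420 + 43042 = 39622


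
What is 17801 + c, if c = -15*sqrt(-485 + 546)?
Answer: 17801 - 15*sqrt(61) ≈ 17684.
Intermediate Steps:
c = -15*sqrt(61) ≈ -117.15
17801 + c = 17801 - 15*sqrt(61)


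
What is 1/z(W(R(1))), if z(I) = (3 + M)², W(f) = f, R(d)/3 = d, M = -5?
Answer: ¼ ≈ 0.25000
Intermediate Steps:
R(d) = 3*d
z(I) = 4 (z(I) = (3 - 5)² = (-2)² = 4)
1/z(W(R(1))) = 1/4 = ¼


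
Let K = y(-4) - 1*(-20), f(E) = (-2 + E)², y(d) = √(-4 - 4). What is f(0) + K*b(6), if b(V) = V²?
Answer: 724 + 72*I*√2 ≈ 724.0 + 101.82*I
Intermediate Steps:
y(d) = 2*I*√2 (y(d) = √(-8) = 2*I*√2)
K = 20 + 2*I*√2 (K = 2*I*√2 - 1*(-20) = 2*I*√2 + 20 = 20 + 2*I*√2 ≈ 20.0 + 2.8284*I)
f(0) + K*b(6) = (-2 + 0)² + (20 + 2*I*√2)*6² = (-2)² + (20 + 2*I*√2)*36 = 4 + (720 + 72*I*√2) = 724 + 72*I*√2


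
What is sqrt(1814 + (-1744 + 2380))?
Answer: 35*sqrt(2) ≈ 49.497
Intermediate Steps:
sqrt(1814 + (-1744 + 2380)) = sqrt(1814 + 636) = sqrt(2450) = 35*sqrt(2)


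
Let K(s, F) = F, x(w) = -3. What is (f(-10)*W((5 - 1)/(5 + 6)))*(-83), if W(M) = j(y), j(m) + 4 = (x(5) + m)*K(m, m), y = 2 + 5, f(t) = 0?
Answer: 0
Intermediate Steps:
y = 7
j(m) = -4 + m*(-3 + m) (j(m) = -4 + (-3 + m)*m = -4 + m*(-3 + m))
W(M) = 24 (W(M) = -4 + 7**2 - 3*7 = -4 + 49 - 21 = 24)
(f(-10)*W((5 - 1)/(5 + 6)))*(-83) = (0*24)*(-83) = 0*(-83) = 0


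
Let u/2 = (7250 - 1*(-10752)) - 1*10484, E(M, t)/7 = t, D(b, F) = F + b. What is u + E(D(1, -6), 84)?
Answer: 15624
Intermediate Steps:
E(M, t) = 7*t
u = 15036 (u = 2*((7250 - 1*(-10752)) - 1*10484) = 2*((7250 + 10752) - 10484) = 2*(18002 - 10484) = 2*7518 = 15036)
u + E(D(1, -6), 84) = 15036 + 7*84 = 15036 + 588 = 15624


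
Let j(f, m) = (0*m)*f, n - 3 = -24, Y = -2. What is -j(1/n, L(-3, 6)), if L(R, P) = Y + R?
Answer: 0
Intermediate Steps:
L(R, P) = -2 + R
n = -21 (n = 3 - 24 = -21)
j(f, m) = 0 (j(f, m) = 0*f = 0)
-j(1/n, L(-3, 6)) = -1*0 = 0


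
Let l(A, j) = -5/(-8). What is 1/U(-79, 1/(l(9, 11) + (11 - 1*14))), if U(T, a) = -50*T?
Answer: 1/3950 ≈ 0.00025316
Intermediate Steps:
l(A, j) = 5/8 (l(A, j) = -5*(-⅛) = 5/8)
1/U(-79, 1/(l(9, 11) + (11 - 1*14))) = 1/(-50*(-79)) = 1/3950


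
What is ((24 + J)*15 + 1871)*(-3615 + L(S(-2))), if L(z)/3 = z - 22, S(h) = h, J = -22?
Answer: -7008987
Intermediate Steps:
L(z) = -66 + 3*z (L(z) = 3*(z - 22) = 3*(-22 + z) = -66 + 3*z)
((24 + J)*15 + 1871)*(-3615 + L(S(-2))) = ((24 - 22)*15 + 1871)*(-3615 + (-66 + 3*(-2))) = (2*15 + 1871)*(-3615 + (-66 - 6)) = (30 + 1871)*(-3615 - 72) = 1901*(-3687) = -7008987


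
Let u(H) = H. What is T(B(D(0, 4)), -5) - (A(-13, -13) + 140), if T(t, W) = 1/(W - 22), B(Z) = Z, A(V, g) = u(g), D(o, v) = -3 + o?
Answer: -3430/27 ≈ -127.04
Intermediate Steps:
A(V, g) = g
T(t, W) = 1/(-22 + W)
T(B(D(0, 4)), -5) - (A(-13, -13) + 140) = 1/(-22 - 5) - (-13 + 140) = 1/(-27) - 1*127 = -1/27 - 127 = -3430/27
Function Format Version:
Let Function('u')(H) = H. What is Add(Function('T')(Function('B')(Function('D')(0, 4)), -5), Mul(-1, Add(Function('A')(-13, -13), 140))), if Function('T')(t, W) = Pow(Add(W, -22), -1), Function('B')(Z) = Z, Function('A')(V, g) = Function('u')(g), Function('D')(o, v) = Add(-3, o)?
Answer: Rational(-3430, 27) ≈ -127.04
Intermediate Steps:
Function('A')(V, g) = g
Function('T')(t, W) = Pow(Add(-22, W), -1)
Add(Function('T')(Function('B')(Function('D')(0, 4)), -5), Mul(-1, Add(Function('A')(-13, -13), 140))) = Add(Pow(Add(-22, -5), -1), Mul(-1, Add(-13, 140))) = Add(Pow(-27, -1), Mul(-1, 127)) = Add(Rational(-1, 27), -127) = Rational(-3430, 27)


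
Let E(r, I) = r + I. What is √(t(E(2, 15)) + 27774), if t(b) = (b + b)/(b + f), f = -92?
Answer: 2*√1562262/15 ≈ 166.65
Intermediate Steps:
E(r, I) = I + r
t(b) = 2*b/(-92 + b) (t(b) = (b + b)/(b - 92) = (2*b)/(-92 + b) = 2*b/(-92 + b))
√(t(E(2, 15)) + 27774) = √(2*(15 + 2)/(-92 + (15 + 2)) + 27774) = √(2*17/(-92 + 17) + 27774) = √(2*17/(-75) + 27774) = √(2*17*(-1/75) + 27774) = √(-34/75 + 27774) = √(2083016/75) = 2*√1562262/15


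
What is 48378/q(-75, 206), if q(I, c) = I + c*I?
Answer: -16126/5175 ≈ -3.1161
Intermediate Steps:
q(I, c) = I + I*c
48378/q(-75, 206) = 48378/((-75*(1 + 206))) = 48378/((-75*207)) = 48378/(-15525) = 48378*(-1/15525) = -16126/5175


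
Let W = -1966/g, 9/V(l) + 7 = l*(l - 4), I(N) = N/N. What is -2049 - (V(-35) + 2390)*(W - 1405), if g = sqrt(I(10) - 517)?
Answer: 4557326203/1358 - 3190453307*I*sqrt(129)/175182 ≈ 3.3559e+6 - 2.0685e+5*I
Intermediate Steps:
I(N) = 1
V(l) = 9/(-7 + l*(-4 + l)) (V(l) = 9/(-7 + l*(l - 4)) = 9/(-7 + l*(-4 + l)))
g = 2*I*sqrt(129) (g = sqrt(1 - 517) = sqrt(-516) = 2*I*sqrt(129) ≈ 22.716*I)
W = 983*I*sqrt(129)/129 (W = -1966*(-I*sqrt(129)/258) = -(-983)*I*sqrt(129)/129 = 983*I*sqrt(129)/129 ≈ 86.548*I)
-2049 - (V(-35) + 2390)*(W - 1405) = -2049 - (9/(-7 + (-35)**2 - 4*(-35)) + 2390)*(983*I*sqrt(129)/129 - 1405) = -2049 - (9/(-7 + 1225 + 140) + 2390)*(-1405 + 983*I*sqrt(129)/129) = -2049 - (9/1358 + 2390)*(-1405 + 983*I*sqrt(129)/129) = -2049 - 3245629*(-1405 + 983*I*sqrt(129)/129)/1358 = -2049 - (-4560108745/1358 + 3190453307*I*sqrt(129)/175182) = -2049 + (4560108745/1358 - 3190453307*I*sqrt(129)/175182) = 4557326203/1358 - 3190453307*I*sqrt(129)/175182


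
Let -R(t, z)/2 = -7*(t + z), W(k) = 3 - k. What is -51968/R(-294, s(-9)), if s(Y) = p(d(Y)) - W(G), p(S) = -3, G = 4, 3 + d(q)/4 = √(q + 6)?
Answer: 464/37 ≈ 12.541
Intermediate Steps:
d(q) = -12 + 4*√(6 + q) (d(q) = -12 + 4*√(q + 6) = -12 + 4*√(6 + q))
s(Y) = -2 (s(Y) = -3 - (3 - 1*4) = -3 - (3 - 4) = -3 - 1*(-1) = -3 + 1 = -2)
R(t, z) = 14*t + 14*z (R(t, z) = -(-14)*(t + z) = -2*(-7*t - 7*z) = 14*t + 14*z)
-51968/R(-294, s(-9)) = -51968/(14*(-294) + 14*(-2)) = -51968/(-4116 - 28) = -51968/(-4144) = -51968*(-1/4144) = 464/37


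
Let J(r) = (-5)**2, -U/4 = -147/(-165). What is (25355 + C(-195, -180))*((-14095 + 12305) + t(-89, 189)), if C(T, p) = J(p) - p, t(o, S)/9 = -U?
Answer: -494258832/11 ≈ -4.4933e+7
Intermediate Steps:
U = -196/55 (U = -(-588)/(-165) = -(-588)*(-1)/165 = -4*49/55 = -196/55 ≈ -3.5636)
J(r) = 25
t(o, S) = 1764/55 (t(o, S) = 9*(-1*(-196/55)) = 9*(196/55) = 1764/55)
C(T, p) = 25 - p
(25355 + C(-195, -180))*((-14095 + 12305) + t(-89, 189)) = (25355 + (25 - 1*(-180)))*((-14095 + 12305) + 1764/55) = (25355 + (25 + 180))*(-1790 + 1764/55) = (25355 + 205)*(-96686/55) = 25560*(-96686/55) = -494258832/11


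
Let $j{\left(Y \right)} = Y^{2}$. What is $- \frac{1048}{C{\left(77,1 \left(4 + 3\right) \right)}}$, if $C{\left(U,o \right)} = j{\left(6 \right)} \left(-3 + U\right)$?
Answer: $- \frac{131}{333} \approx -0.39339$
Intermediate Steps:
$C{\left(U,o \right)} = -108 + 36 U$ ($C{\left(U,o \right)} = 6^{2} \left(-3 + U\right) = 36 \left(-3 + U\right) = -108 + 36 U$)
$- \frac{1048}{C{\left(77,1 \left(4 + 3\right) \right)}} = - \frac{1048}{-108 + 36 \cdot 77} = - \frac{1048}{-108 + 2772} = - \frac{1048}{2664} = \left(-1048\right) \frac{1}{2664} = - \frac{131}{333}$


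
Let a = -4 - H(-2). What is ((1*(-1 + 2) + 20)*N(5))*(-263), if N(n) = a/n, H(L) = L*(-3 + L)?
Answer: 77322/5 ≈ 15464.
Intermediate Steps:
a = -14 (a = -4 - (-2)*(-3 - 2) = -4 - (-2)*(-5) = -4 - 1*10 = -4 - 10 = -14)
N(n) = -14/n
((1*(-1 + 2) + 20)*N(5))*(-263) = ((1*(-1 + 2) + 20)*(-14/5))*(-263) = ((1*1 + 20)*(-14*1/5))*(-263) = ((1 + 20)*(-14/5))*(-263) = (21*(-14/5))*(-263) = -294/5*(-263) = 77322/5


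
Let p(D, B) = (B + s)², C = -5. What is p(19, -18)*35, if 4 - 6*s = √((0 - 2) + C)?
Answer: 42035/4 + 1820*I*√7/9 ≈ 10509.0 + 535.03*I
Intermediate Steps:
s = ⅔ - I*√7/6 (s = ⅔ - √((0 - 2) - 5)/6 = ⅔ - √(-2 - 5)/6 = ⅔ - I*√7/6 ≈ 0.66667 - 0.44096*I)
p(D, B) = (⅔ + B - I*√7/6)² (p(D, B) = (B + (⅔ - I*√7/6))² = (⅔ + B - I*√7/6)²)
p(19, -18)*35 = ((4 + 6*(-18) - I*√7)²/36)*35 = ((4 - 108 - I*√7)²/36)*35 = ((-104 - I*√7)²/36)*35 = 35*(-104 - I*√7)²/36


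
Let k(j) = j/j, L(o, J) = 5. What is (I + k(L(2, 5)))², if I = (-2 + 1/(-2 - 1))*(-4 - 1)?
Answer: 1444/9 ≈ 160.44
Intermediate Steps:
k(j) = 1
I = 35/3 (I = (-2 + 1/(-3))*(-5) = (-2 - ⅓)*(-5) = -7/3*(-5) = 35/3 ≈ 11.667)
(I + k(L(2, 5)))² = (35/3 + 1)² = (38/3)² = 1444/9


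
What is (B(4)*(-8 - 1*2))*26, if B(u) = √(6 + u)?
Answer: -260*√10 ≈ -822.19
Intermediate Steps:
(B(4)*(-8 - 1*2))*26 = (√(6 + 4)*(-8 - 1*2))*26 = (√10*(-8 - 2))*26 = (√10*(-10))*26 = -10*√10*26 = -260*√10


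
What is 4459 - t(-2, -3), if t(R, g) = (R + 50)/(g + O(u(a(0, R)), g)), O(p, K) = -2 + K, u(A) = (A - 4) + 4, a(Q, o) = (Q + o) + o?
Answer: 4465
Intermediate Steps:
a(Q, o) = Q + 2*o
u(A) = A (u(A) = (-4 + A) + 4 = A)
t(R, g) = (50 + R)/(-2 + 2*g) (t(R, g) = (R + 50)/(g + (-2 + g)) = (50 + R)/(-2 + 2*g))
4459 - t(-2, -3) = 4459 - (50 - 2)/(2*(-1 - 3)) = 4459 - 48/(2*(-4)) = 4459 - (-1)*48/(2*4) = 4459 - 1*(-6) = 4459 + 6 = 4465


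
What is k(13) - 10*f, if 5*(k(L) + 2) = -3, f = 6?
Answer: -313/5 ≈ -62.600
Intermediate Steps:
k(L) = -13/5 (k(L) = -2 + (⅕)*(-3) = -2 - ⅗ = -13/5)
k(13) - 10*f = -13/5 - 10*6 = -13/5 - 60 = -313/5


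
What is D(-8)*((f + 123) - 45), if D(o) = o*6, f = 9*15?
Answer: -10224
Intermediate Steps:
f = 135
D(o) = 6*o
D(-8)*((f + 123) - 45) = (6*(-8))*((135 + 123) - 45) = -48*(258 - 45) = -48*213 = -10224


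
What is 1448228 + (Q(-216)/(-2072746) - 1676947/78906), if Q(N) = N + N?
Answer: 118428624427604329/81776047938 ≈ 1.4482e+6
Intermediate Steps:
Q(N) = 2*N
1448228 + (Q(-216)/(-2072746) - 1676947/78906) = 1448228 + ((2*(-216))/(-2072746) - 1676947/78906) = 1448228 + (-432*(-1/2072746) - 1676947*1/78906) = 1448228 + (216/1036373 - 1676947/78906) = 1448228 - 1737925549535/81776047938 = 118428624427604329/81776047938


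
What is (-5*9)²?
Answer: 2025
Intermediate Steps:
(-5*9)² = (-45)² = 2025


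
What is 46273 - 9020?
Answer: 37253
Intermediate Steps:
46273 - 9020 = 37253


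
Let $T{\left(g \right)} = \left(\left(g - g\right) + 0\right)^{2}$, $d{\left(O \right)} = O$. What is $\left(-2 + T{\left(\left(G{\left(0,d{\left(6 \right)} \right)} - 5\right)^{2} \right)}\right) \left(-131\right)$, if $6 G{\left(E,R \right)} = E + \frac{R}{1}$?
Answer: $262$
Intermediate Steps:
$G{\left(E,R \right)} = \frac{E}{6} + \frac{R}{6}$ ($G{\left(E,R \right)} = \frac{E + \frac{R}{1}}{6} = \frac{E + R 1}{6} = \frac{E + R}{6} = \frac{E}{6} + \frac{R}{6}$)
$T{\left(g \right)} = 0$ ($T{\left(g \right)} = \left(0 + 0\right)^{2} = 0^{2} = 0$)
$\left(-2 + T{\left(\left(G{\left(0,d{\left(6 \right)} \right)} - 5\right)^{2} \right)}\right) \left(-131\right) = \left(-2 + 0\right) \left(-131\right) = \left(-2\right) \left(-131\right) = 262$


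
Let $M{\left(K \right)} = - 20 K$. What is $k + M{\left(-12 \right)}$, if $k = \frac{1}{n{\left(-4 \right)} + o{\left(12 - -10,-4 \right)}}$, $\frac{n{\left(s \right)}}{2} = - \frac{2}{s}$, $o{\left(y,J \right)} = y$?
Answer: $\frac{5521}{23} \approx 240.04$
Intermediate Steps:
$n{\left(s \right)} = - \frac{4}{s}$ ($n{\left(s \right)} = 2 \left(- \frac{2}{s}\right) = - \frac{4}{s}$)
$k = \frac{1}{23}$ ($k = \frac{1}{- \frac{4}{-4} + \left(12 - -10\right)} = \frac{1}{\left(-4\right) \left(- \frac{1}{4}\right) + \left(12 + 10\right)} = \frac{1}{1 + 22} = \frac{1}{23} \approx 0.043478$)
$k + M{\left(-12 \right)} = \frac{1}{23} - -240 = \frac{1}{23} + 240 = \frac{5521}{23}$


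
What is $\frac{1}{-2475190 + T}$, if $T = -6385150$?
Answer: $- \frac{1}{8860340} \approx -1.1286 \cdot 10^{-7}$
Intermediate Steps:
$\frac{1}{-2475190 + T} = \frac{1}{-2475190 - 6385150} = \frac{1}{-8860340} = - \frac{1}{8860340}$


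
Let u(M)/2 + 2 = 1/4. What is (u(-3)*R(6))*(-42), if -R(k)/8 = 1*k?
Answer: -7056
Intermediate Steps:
u(M) = -7/2 (u(M) = -4 + 2/4 = -4 + 2*(¼) = -4 + ½ = -7/2)
R(k) = -8*k
(u(-3)*R(6))*(-42) = -(-28)*6*(-42) = -7/2*(-48)*(-42) = 168*(-42) = -7056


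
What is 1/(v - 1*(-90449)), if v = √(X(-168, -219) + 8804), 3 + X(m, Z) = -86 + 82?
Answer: 90449/8181012804 - √8797/8181012804 ≈ 1.1044e-5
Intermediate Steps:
X(m, Z) = -7 (X(m, Z) = -3 + (-86 + 82) = -3 - 4 = -7)
v = √8797 (v = √(-7 + 8804) = √8797 ≈ 93.792)
1/(v - 1*(-90449)) = 1/(√8797 - 1*(-90449)) = 1/(√8797 + 90449) = 1/(90449 + √8797)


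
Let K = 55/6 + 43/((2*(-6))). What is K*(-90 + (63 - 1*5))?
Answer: -536/3 ≈ -178.67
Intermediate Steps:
K = 67/12 (K = 55*(⅙) + 43/(-12) = 55/6 + 43*(-1/12) = 55/6 - 43/12 = 67/12 ≈ 5.5833)
K*(-90 + (63 - 1*5)) = 67*(-90 + (63 - 1*5))/12 = 67*(-90 + (63 - 5))/12 = 67*(-90 + 58)/12 = (67/12)*(-32) = -536/3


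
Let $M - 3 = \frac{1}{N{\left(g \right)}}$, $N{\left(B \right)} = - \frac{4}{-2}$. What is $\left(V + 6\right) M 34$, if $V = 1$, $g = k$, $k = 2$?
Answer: $833$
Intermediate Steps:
$g = 2$
$N{\left(B \right)} = 2$ ($N{\left(B \right)} = \left(-4\right) \left(- \frac{1}{2}\right) = 2$)
$M = \frac{7}{2}$ ($M = 3 + \frac{1}{2} = \frac{7}{2} \approx 3.5$)
$\left(V + 6\right) M 34 = \left(1 + 6\right) \frac{7}{2} \cdot 34 = 7 \cdot \frac{7}{2} \cdot 34 = \frac{49}{2} \cdot 34 = 833$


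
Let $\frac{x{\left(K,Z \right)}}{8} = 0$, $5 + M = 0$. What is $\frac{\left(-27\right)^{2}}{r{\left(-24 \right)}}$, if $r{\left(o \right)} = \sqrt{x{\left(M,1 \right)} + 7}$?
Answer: $\frac{729 \sqrt{7}}{7} \approx 275.54$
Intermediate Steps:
$M = -5$ ($M = -5 + 0 = -5$)
$x{\left(K,Z \right)} = 0$ ($x{\left(K,Z \right)} = 8 \cdot 0 = 0$)
$r{\left(o \right)} = \sqrt{7}$ ($r{\left(o \right)} = \sqrt{0 + 7} = \sqrt{7}$)
$\frac{\left(-27\right)^{2}}{r{\left(-24 \right)}} = \frac{\left(-27\right)^{2}}{\sqrt{7}} = 729 \frac{\sqrt{7}}{7} = \frac{729 \sqrt{7}}{7}$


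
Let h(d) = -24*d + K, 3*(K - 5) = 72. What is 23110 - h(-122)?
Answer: 20153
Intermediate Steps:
K = 29 (K = 5 + (⅓)*72 = 5 + 24 = 29)
h(d) = 29 - 24*d (h(d) = -24*d + 29 = 29 - 24*d)
23110 - h(-122) = 23110 - (29 - 24*(-122)) = 23110 - (29 + 2928) = 23110 - 1*2957 = 23110 - 2957 = 20153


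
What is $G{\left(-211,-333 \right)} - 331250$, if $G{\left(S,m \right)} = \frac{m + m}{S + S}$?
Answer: $- \frac{69893417}{211} \approx -3.3125 \cdot 10^{5}$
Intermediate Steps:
$G{\left(S,m \right)} = \frac{m}{S}$ ($G{\left(S,m \right)} = \frac{2 m}{2 S} = 2 m \frac{1}{2 S} = \frac{m}{S}$)
$G{\left(-211,-333 \right)} - 331250 = - \frac{333}{-211} - 331250 = \left(-333\right) \left(- \frac{1}{211}\right) - 331250 = \frac{333}{211} - 331250 = - \frac{69893417}{211}$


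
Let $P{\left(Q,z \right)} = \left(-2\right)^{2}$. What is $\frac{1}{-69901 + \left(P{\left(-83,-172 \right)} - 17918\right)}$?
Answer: $- \frac{1}{87815} \approx -1.1388 \cdot 10^{-5}$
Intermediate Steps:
$P{\left(Q,z \right)} = 4$
$\frac{1}{-69901 + \left(P{\left(-83,-172 \right)} - 17918\right)} = \frac{1}{-69901 + \left(4 - 17918\right)} = \frac{1}{-69901 - 17914} = \frac{1}{-87815} = - \frac{1}{87815}$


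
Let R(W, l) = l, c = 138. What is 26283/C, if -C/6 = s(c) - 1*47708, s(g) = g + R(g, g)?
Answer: 8761/94864 ≈ 0.092353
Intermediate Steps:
s(g) = 2*g (s(g) = g + g = 2*g)
C = 284592 (C = -6*(2*138 - 1*47708) = -6*(276 - 47708) = -6*(-47432) = 284592)
26283/C = 26283/284592 = 26283*(1/284592) = 8761/94864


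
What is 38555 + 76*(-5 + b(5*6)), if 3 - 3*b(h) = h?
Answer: 37491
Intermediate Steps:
b(h) = 1 - h/3
38555 + 76*(-5 + b(5*6)) = 38555 + 76*(-5 + (1 - 5*6/3)) = 38555 + 76*(-5 + (1 - ⅓*30)) = 38555 + 76*(-5 + (1 - 10)) = 38555 + 76*(-5 - 9) = 38555 + 76*(-14) = 38555 - 1064 = 37491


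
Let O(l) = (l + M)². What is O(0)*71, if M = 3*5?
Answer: 15975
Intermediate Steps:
M = 15
O(l) = (15 + l)² (O(l) = (l + 15)² = (15 + l)²)
O(0)*71 = (15 + 0)²*71 = 15²*71 = 225*71 = 15975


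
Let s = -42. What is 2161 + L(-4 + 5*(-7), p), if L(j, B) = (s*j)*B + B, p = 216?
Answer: 356185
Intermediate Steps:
L(j, B) = B - 42*B*j (L(j, B) = (-42*j)*B + B = -42*B*j + B = B - 42*B*j)
2161 + L(-4 + 5*(-7), p) = 2161 + 216*(1 - 42*(-4 + 5*(-7))) = 2161 + 216*(1 - 42*(-4 - 35)) = 2161 + 216*(1 - 42*(-39)) = 2161 + 216*(1 + 1638) = 2161 + 216*1639 = 2161 + 354024 = 356185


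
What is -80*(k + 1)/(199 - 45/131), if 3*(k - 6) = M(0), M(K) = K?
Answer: -9170/3253 ≈ -2.8189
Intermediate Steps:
k = 6 (k = 6 + (⅓)*0 = 6 + 0 = 6)
-80*(k + 1)/(199 - 45/131) = -80*(6 + 1)/(199 - 45/131) = -560/(199 - 45*1/131) = -560/(199 - 45/131) = -560/26024/131 = -560*131/26024 = -80*917/26024 = -9170/3253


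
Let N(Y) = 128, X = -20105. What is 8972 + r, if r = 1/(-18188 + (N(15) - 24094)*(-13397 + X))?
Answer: 7203535755169/802890744 ≈ 8972.0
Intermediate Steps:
r = 1/802890744 (r = 1/(-18188 + (128 - 24094)*(-13397 - 20105)) = 1/(-18188 - 23966*(-33502)) = 1/(-18188 + 802908932) = 1/802890744 ≈ 1.2455e-9)
8972 + r = 8972 + 1/802890744 = 7203535755169/802890744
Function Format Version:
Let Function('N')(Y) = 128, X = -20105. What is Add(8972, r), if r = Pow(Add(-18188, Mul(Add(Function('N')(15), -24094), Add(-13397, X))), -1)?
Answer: Rational(7203535755169, 802890744) ≈ 8972.0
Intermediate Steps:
r = Rational(1, 802890744) (r = Pow(Add(-18188, Mul(Add(128, -24094), Add(-13397, -20105))), -1) = Pow(Add(-18188, Mul(-23966, -33502)), -1) = Pow(Add(-18188, 802908932), -1) = Pow(802890744, -1) = Rational(1, 802890744) ≈ 1.2455e-9)
Add(8972, r) = Add(8972, Rational(1, 802890744)) = Rational(7203535755169, 802890744)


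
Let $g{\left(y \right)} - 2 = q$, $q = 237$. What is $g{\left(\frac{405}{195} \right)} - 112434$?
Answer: $-112195$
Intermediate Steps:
$g{\left(y \right)} = 239$ ($g{\left(y \right)} = 2 + 237 = 239$)
$g{\left(\frac{405}{195} \right)} - 112434 = 239 - 112434 = -112195$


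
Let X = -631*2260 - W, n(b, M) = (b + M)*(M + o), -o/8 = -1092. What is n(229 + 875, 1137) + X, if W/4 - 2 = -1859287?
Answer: 28136473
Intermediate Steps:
W = -7437140 (W = 8 + 4*(-1859287) = 8 - 7437148 = -7437140)
o = 8736 (o = -8*(-1092) = 8736)
n(b, M) = (8736 + M)*(M + b) (n(b, M) = (b + M)*(M + 8736) = (M + b)*(8736 + M) = (8736 + M)*(M + b))
X = 6011080 (X = -631*2260 - 1*(-7437140) = -1426060 + 7437140 = 6011080)
n(229 + 875, 1137) + X = (1137² + 8736*1137 + 8736*(229 + 875) + 1137*(229 + 875)) + 6011080 = (1292769 + 9932832 + 8736*1104 + 1137*1104) + 6011080 = (1292769 + 9932832 + 9644544 + 1255248) + 6011080 = 22125393 + 6011080 = 28136473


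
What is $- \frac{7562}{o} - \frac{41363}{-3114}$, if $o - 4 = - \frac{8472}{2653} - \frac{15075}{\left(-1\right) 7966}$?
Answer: $- \frac{70757245232317}{25375191930} \approx -2788.4$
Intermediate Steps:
$o = \frac{8148745}{3019114}$ ($o = 4 - \left(- \frac{15075}{7966} + \frac{8472}{2653}\right) = 4 - \left(\frac{8472}{2653} + \frac{15075}{-7966}\right) = 4 - \frac{3927711}{3019114} = \frac{8148745}{3019114} \approx 2.6991$)
$- \frac{7562}{o} - \frac{41363}{-3114} = - \frac{7562}{\frac{8148745}{3019114}} - \frac{41363}{-3114} = \left(-7562\right) \frac{3019114}{8148745} - - \frac{41363}{3114} = - \frac{22830540068}{8148745} + \frac{41363}{3114} = - \frac{70757245232317}{25375191930}$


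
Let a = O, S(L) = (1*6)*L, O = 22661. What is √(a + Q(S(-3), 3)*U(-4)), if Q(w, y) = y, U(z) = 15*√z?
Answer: √(22661 + 90*I) ≈ 150.54 + 0.2989*I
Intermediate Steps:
S(L) = 6*L
a = 22661
√(a + Q(S(-3), 3)*U(-4)) = √(22661 + 3*(15*√(-4))) = √(22661 + 3*(15*(2*I))) = √(22661 + 3*(30*I)) = √(22661 + 90*I)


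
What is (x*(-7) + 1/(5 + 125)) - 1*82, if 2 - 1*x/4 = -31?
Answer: -130779/130 ≈ -1006.0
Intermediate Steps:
x = 132 (x = 8 - 4*(-31) = 8 + 124 = 132)
(x*(-7) + 1/(5 + 125)) - 1*82 = (132*(-7) + 1/(5 + 125)) - 1*82 = (-924 + 1/130) - 82 = -120119/130 - 82 = -130779/130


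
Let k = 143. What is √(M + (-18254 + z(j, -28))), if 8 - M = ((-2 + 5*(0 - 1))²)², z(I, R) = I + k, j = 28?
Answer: 2*I*√5119 ≈ 143.09*I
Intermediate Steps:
z(I, R) = 143 + I (z(I, R) = I + 143 = 143 + I)
M = -2393 (M = 8 - ((-2 + 5*(0 - 1))²)² = 8 - ((-2 + 5*(-1))²)² = 8 - ((-2 - 5)²)² = 8 - ((-7)²)² = 8 - 1*49² = 8 - 1*2401 = 8 - 2401 = -2393)
√(M + (-18254 + z(j, -28))) = √(-2393 + (-18254 + (143 + 28))) = √(-2393 + (-18254 + 171)) = √(-2393 - 18083) = √(-20476) = 2*I*√5119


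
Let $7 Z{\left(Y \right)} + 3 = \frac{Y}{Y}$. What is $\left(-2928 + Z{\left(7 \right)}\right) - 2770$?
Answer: $- \frac{39888}{7} \approx -5698.3$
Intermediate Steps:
$Z{\left(Y \right)} = - \frac{2}{7}$ ($Z{\left(Y \right)} = - \frac{3}{7} + \frac{Y \frac{1}{Y}}{7} = - \frac{3}{7} + \frac{1}{7} \cdot 1 = - \frac{3}{7} + \frac{1}{7} = - \frac{2}{7}$)
$\left(-2928 + Z{\left(7 \right)}\right) - 2770 = \left(-2928 - \frac{2}{7}\right) - 2770 = - \frac{20498}{7} - 2770 = - \frac{39888}{7}$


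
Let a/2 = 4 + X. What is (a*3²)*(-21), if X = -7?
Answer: 1134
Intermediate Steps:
a = -6 (a = 2*(4 - 7) = 2*(-3) = -6)
(a*3²)*(-21) = -6*3²*(-21) = -6*9*(-21) = -54*(-21) = 1134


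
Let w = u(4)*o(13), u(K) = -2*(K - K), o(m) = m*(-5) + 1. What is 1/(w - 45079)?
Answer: -1/45079 ≈ -2.2183e-5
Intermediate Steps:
o(m) = 1 - 5*m (o(m) = -5*m + 1 = 1 - 5*m)
u(K) = 0 (u(K) = -2*0 = 0)
w = 0 (w = 0*(1 - 5*13) = 0*(1 - 65) = 0*(-64) = 0)
1/(w - 45079) = 1/(0 - 45079) = 1/(-45079) = -1/45079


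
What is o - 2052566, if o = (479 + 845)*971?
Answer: -766962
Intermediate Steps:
o = 1285604 (o = 1324*971 = 1285604)
o - 2052566 = 1285604 - 2052566 = -766962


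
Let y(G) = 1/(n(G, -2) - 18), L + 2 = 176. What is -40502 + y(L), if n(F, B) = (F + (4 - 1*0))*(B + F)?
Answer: -1239280195/30598 ≈ -40502.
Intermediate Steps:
L = 174 (L = -2 + 176 = 174)
n(F, B) = (4 + F)*(B + F) (n(F, B) = (F + (4 + 0))*(B + F) = (F + 4)*(B + F) = (4 + F)*(B + F))
y(G) = 1/(-26 + G**2 + 2*G) (y(G) = 1/((G**2 + 4*(-2) + 4*G - 2*G) - 18) = 1/((G**2 - 8 + 4*G - 2*G) - 18) = 1/((-8 + G**2 + 2*G) - 18) = 1/(-26 + G**2 + 2*G))
-40502 + y(L) = -40502 + 1/(-26 + 174**2 + 2*174) = -40502 + 1/(-26 + 30276 + 348) = -40502 + 1/30598 = -1239280195/30598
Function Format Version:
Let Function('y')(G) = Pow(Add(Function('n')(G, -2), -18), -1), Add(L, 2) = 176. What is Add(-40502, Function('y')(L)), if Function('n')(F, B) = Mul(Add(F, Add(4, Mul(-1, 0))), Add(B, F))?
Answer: Rational(-1239280195, 30598) ≈ -40502.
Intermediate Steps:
L = 174 (L = Add(-2, 176) = 174)
Function('n')(F, B) = Mul(Add(4, F), Add(B, F)) (Function('n')(F, B) = Mul(Add(F, Add(4, 0)), Add(B, F)) = Mul(Add(F, 4), Add(B, F)) = Mul(Add(4, F), Add(B, F)))
Function('y')(G) = Pow(Add(-26, Pow(G, 2), Mul(2, G)), -1) (Function('y')(G) = Pow(Add(Add(Pow(G, 2), Mul(4, -2), Mul(4, G), Mul(-2, G)), -18), -1) = Pow(Add(Add(Pow(G, 2), -8, Mul(4, G), Mul(-2, G)), -18), -1) = Pow(Add(Add(-8, Pow(G, 2), Mul(2, G)), -18), -1) = Pow(Add(-26, Pow(G, 2), Mul(2, G)), -1))
Add(-40502, Function('y')(L)) = Add(-40502, Pow(Add(-26, Pow(174, 2), Mul(2, 174)), -1)) = Add(-40502, Pow(Add(-26, 30276, 348), -1)) = Add(-40502, Pow(30598, -1)) = Add(-40502, Rational(1, 30598)) = Rational(-1239280195, 30598)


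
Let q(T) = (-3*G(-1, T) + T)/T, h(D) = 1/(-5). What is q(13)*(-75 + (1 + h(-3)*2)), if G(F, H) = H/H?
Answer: -744/13 ≈ -57.231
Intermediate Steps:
h(D) = -⅕
G(F, H) = 1
q(T) = (-3 + T)/T (q(T) = (-3*1 + T)/T = (-3 + T)/T)
q(13)*(-75 + (1 + h(-3)*2)) = ((-3 + 13)/13)*(-75 + (1 - ⅕*2)) = ((1/13)*10)*(-75 + (1 - ⅖)) = 10*(-75 + ⅗)/13 = (10/13)*(-372/5) = -744/13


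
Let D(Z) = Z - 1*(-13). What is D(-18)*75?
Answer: -375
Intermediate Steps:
D(Z) = 13 + Z (D(Z) = Z + 13 = 13 + Z)
D(-18)*75 = (13 - 18)*75 = -5*75 = -375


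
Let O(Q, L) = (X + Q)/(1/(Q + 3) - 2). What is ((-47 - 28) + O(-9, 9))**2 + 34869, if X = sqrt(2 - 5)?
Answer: 518538/13 + 11052*I*sqrt(3)/169 ≈ 39888.0 + 113.27*I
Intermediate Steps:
X = I*sqrt(3) (X = sqrt(-3) = I*sqrt(3) ≈ 1.732*I)
O(Q, L) = (Q + I*sqrt(3))/(-2 + 1/(3 + Q)) (O(Q, L) = (I*sqrt(3) + Q)/(1/(Q + 3) - 2) = (Q + I*sqrt(3))/(1/(3 + Q) - 2) = (Q + I*sqrt(3))/(-2 + 1/(3 + Q)))
((-47 - 28) + O(-9, 9))**2 + 34869 = ((-47 - 28) + (-1*(-9)**2 - 3*(-9) - 3*I*sqrt(3) - 1*I*(-9)*sqrt(3))/(5 + 2*(-9)))**2 + 34869 = (-75 + (-1*81 + 27 - 3*I*sqrt(3) + 9*I*sqrt(3))/(5 - 18))**2 + 34869 = (-75 + (-81 + 27 - 3*I*sqrt(3) + 9*I*sqrt(3))/(-13))**2 + 34869 = (-75 - (-54 + 6*I*sqrt(3))/13)**2 + 34869 = (-75 + (54/13 - 6*I*sqrt(3)/13))**2 + 34869 = (-921/13 - 6*I*sqrt(3)/13)**2 + 34869 = 34869 + (-921/13 - 6*I*sqrt(3)/13)**2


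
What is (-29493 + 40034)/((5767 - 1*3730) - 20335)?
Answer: -10541/18298 ≈ -0.57607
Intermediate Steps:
(-29493 + 40034)/((5767 - 1*3730) - 20335) = 10541/((5767 - 3730) - 20335) = 10541/(2037 - 20335) = 10541/(-18298) = 10541*(-1/18298) = -10541/18298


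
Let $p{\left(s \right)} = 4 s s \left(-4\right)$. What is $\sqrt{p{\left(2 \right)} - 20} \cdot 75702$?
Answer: $151404 i \sqrt{21} \approx 6.9382 \cdot 10^{5} i$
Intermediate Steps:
$p{\left(s \right)} = - 16 s^{2}$ ($p{\left(s \right)} = 4 s^{2} \left(-4\right) = - 16 s^{2}$)
$\sqrt{p{\left(2 \right)} - 20} \cdot 75702 = \sqrt{- 16 \cdot 2^{2} - 20} \cdot 75702 = \sqrt{\left(-16\right) 4 - 20} \cdot 75702 = \sqrt{-64 - 20} \cdot 75702 = \sqrt{-84} \cdot 75702 = 2 i \sqrt{21} \cdot 75702 = 151404 i \sqrt{21}$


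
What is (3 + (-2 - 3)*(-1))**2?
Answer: 64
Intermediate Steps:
(3 + (-2 - 3)*(-1))**2 = (3 - 5*(-1))**2 = (3 + 5)**2 = 8**2 = 64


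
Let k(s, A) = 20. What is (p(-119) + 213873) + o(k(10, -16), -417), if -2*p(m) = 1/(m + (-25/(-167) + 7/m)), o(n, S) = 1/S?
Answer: 60214707900503/281544222 ≈ 2.1387e+5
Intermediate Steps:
p(m) = -1/(2*(25/167 + m + 7/m)) (p(m) = -1/(2*(m + (-25/(-167) + 7/m))) = -1/(2*(m + (-25*(-1/167) + 7/m))) = -1/(2*(m + (25/167 + 7/m))) = -1/(2*(25/167 + m + 7/m)))
(p(-119) + 213873) + o(k(10, -16), -417) = (-167*(-119)/(2338 + 50*(-119) + 334*(-119)²) + 213873) + 1/(-417) = (-167*(-119)/(2338 - 5950 + 334*14161) + 213873) - 1/417 = (-167*(-119)/(2338 - 5950 + 4729774) + 213873) - 1/417 = (-167*(-119)/4726162 + 213873) - 1/417 = (-167*(-119)*1/4726162 + 213873) - 1/417 = (2839/675166 + 213873) - 1/417 = 144399780757/675166 - 1/417 = 60214707900503/281544222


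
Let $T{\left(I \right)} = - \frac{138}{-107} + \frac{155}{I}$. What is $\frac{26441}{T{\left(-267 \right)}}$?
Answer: $\frac{755392929}{20261} \approx 37283.0$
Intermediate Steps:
$T{\left(I \right)} = \frac{138}{107} + \frac{155}{I}$ ($T{\left(I \right)} = \left(-138\right) \left(- \frac{1}{107}\right) + \frac{155}{I} = \frac{138}{107} + \frac{155}{I}$)
$\frac{26441}{T{\left(-267 \right)}} = \frac{26441}{\frac{138}{107} + \frac{155}{-267}} = \frac{26441}{\frac{138}{107} + 155 \left(- \frac{1}{267}\right)} = \frac{26441}{\frac{138}{107} - \frac{155}{267}} = \frac{26441}{\frac{20261}{28569}} = 26441 \cdot \frac{28569}{20261} = \frac{755392929}{20261}$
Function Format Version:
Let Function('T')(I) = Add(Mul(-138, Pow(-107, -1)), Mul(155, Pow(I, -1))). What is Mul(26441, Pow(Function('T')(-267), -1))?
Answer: Rational(755392929, 20261) ≈ 37283.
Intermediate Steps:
Function('T')(I) = Add(Rational(138, 107), Mul(155, Pow(I, -1))) (Function('T')(I) = Add(Mul(-138, Rational(-1, 107)), Mul(155, Pow(I, -1))) = Add(Rational(138, 107), Mul(155, Pow(I, -1))))
Mul(26441, Pow(Function('T')(-267), -1)) = Mul(26441, Pow(Add(Rational(138, 107), Mul(155, Pow(-267, -1))), -1)) = Mul(26441, Pow(Add(Rational(138, 107), Mul(155, Rational(-1, 267))), -1)) = Mul(26441, Pow(Add(Rational(138, 107), Rational(-155, 267)), -1)) = Mul(26441, Pow(Rational(20261, 28569), -1)) = Mul(26441, Rational(28569, 20261)) = Rational(755392929, 20261)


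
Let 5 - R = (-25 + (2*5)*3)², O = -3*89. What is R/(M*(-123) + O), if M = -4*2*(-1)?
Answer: 20/1251 ≈ 0.015987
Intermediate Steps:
O = -267
R = -20 (R = 5 - (-25 + (2*5)*3)² = 5 - (-25 + 10*3)² = 5 - (-25 + 30)² = 5 - 1*5² = 5 - 1*25 = 5 - 25 = -20)
M = 8 (M = -8*(-1) = 8)
R/(M*(-123) + O) = -20/(8*(-123) - 267) = -20/(-984 - 267) = -20/(-1251) = -20*(-1/1251) = 20/1251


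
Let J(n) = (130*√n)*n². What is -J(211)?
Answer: -5787730*√211 ≈ -8.4072e+7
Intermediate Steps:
J(n) = 130*n^(5/2)
-J(211) = -130*211^(5/2) = -130*44521*√211 = -5787730*√211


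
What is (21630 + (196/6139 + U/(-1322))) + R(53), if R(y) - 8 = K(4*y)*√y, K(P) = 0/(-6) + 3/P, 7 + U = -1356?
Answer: 25088199739/1159394 + 3*√53/212 ≈ 21639.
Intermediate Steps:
U = -1363 (U = -7 - 1356 = -1363)
K(P) = 3/P (K(P) = 0*(-⅙) + 3/P = 0 + 3/P = 3/P)
R(y) = 8 + 3/(4*√y) (R(y) = 8 + (3/((4*y)))*√y = 8 + (3*(1/(4*y)))*√y = 8 + (3/(4*y))*√y = 8 + 3/(4*√y))
(21630 + (196/6139 + U/(-1322))) + R(53) = (21630 + (196/6139 - 1363/(-1322))) + (8 + 3/(4*√53)) = (21630 + (196*(1/6139) - 1363*(-1/1322))) + (8 + 3*(√53/53)/4) = (21630 + (28/877 + 1363/1322)) + (8 + 3*√53/212) = (21630 + 1232367/1159394) + (8 + 3*√53/212) = 25078924587/1159394 + (8 + 3*√53/212) = 25088199739/1159394 + 3*√53/212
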